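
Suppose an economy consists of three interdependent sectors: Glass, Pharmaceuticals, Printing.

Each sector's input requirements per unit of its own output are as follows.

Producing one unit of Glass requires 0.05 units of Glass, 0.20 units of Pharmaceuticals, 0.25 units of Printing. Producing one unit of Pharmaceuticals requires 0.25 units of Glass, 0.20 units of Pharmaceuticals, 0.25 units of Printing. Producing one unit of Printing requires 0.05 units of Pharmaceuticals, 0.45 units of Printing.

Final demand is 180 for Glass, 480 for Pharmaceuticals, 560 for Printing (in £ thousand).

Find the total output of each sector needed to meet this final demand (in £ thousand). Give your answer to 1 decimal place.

x_1 = 399.3, x_2 = 797.5, x_3 = 1562.2

I − A =
  [   0.95    -0.25     0.00]
  [  -0.20     0.80    -0.05]
  [  -0.25    -0.25     0.55]
Cofactors of I−A, C_ij = (−1)^(i+j)·(minor ij) (rows/columns in the sector order above):
  C_11 = (0.80)(0.55) − (-0.05)(-0.25) = 0.4275
  C_12 = −[(-0.20)(0.55) − (-0.05)(-0.25)] = 0.1225
  C_13 = (-0.20)(-0.25) − (0.80)(-0.25) = 0.2500
  C_21 = −[(-0.25)(0.55) − (0.00)(-0.25)] = 0.1375
  C_22 = (0.95)(0.55) − (0.00)(-0.25) = 0.5225
  C_23 = −[(0.95)(-0.25) − (-0.25)(-0.25)] = 0.3000
  C_31 = (-0.25)(-0.05) − (0.00)(0.80) = 0.0125
  C_32 = −[(0.95)(-0.05) − (0.00)(-0.20)] = 0.0475
  C_33 = (0.95)(0.80) − (-0.25)(-0.20) = 0.7100
det(I−A) = Σ_j (I−A)_1j·C_1j = (0.95)(0.4275) + (-0.25)(0.1225) + (0.00)(0.2500) = 0.3755
adj(I−A) = Cᵀ =
  [ 0.4275   0.1375   0.0125]
  [ 0.1225   0.5225   0.0475]
  [ 0.2500   0.3000   0.7100]
(I − A)⁻¹ = adj(I−A) / det(I−A) ≈
  [   1.1385     0.3662     0.0333]
  [   0.3262     1.3915     0.1265]
  [   0.6658     0.7989     1.8908]
x = (I − A)⁻¹ d = adj(I−A)·d / det(I−A), with det(I−A) = 0.3755:
  x_1 = (0.4275·180 + 0.1375·480 + 0.0125·560) / 0.3755 = 149.95 / 0.3755 ≈ 399.3
  x_2 = (0.1225·180 + 0.5225·480 + 0.0475·560) / 0.3755 = 299.45 / 0.3755 ≈ 797.5
  x_3 = (0.2500·180 + 0.3000·480 + 0.7100·560) / 0.3755 = 586.60 / 0.3755 ≈ 1562.2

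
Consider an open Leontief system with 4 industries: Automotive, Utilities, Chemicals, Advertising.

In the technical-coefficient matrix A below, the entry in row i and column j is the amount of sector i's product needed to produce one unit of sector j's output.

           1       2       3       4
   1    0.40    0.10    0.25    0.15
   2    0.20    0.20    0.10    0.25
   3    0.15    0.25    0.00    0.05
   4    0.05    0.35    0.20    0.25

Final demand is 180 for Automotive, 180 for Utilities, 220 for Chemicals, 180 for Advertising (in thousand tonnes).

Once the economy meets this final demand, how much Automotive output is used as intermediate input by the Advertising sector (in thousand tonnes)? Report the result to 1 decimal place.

z_14 = 122.2

I − A =
  [   0.60    -0.10    -0.25    -0.15]
  [  -0.20     0.80    -0.10    -0.25]
  [  -0.15    -0.25     1.00    -0.05]
  [  -0.05    -0.35    -0.20     0.75]
Compute the cofactors C_ij = (−1)^(i+j)·(3×3 minor ij) of I−A; the adjugate is their transpose:
adj(I−A) = Cᵀ =
  [ 0.471500   0.185250   0.169875   0.167375]
  [ 0.179500   0.403250   0.120875   0.178375]
  [ 0.123000   0.140500   0.274750   0.089750]
  [ 0.148000   0.238000   0.141000   0.401000]
det(I−A) = Σ_j (I−A)_1j·C_1j = (0.60)(0.471500) + (-0.10)(0.179500) + (-0.25)(0.123000) + (-0.15)(0.148000) = 0.2120
(I − A)⁻¹ = adj(I−A) / det(I−A) ≈
  [   2.2241     0.8738     0.8013     0.7895]
  [   0.8467     1.9021     0.5702     0.8414]
  [   0.5802     0.6627     1.2960     0.4233]
  [   0.6981     1.1226     0.6651     1.8915]
First solve x = (I − A)⁻¹ d = adj(I−A)·d / det(I−A); in particular x_4 = (0.148000·180 + 0.238000·180 + 0.141000·220 + 0.401000·180) / 0.2120 = 172.68 / 0.2120 ≈ 814.528.
Intermediate flow from 1 to 4: z_14 = a_14 · x_4 = 0.15 × 172.68 / 0.2120 = 25.902 / 0.2120 ≈ 122.2.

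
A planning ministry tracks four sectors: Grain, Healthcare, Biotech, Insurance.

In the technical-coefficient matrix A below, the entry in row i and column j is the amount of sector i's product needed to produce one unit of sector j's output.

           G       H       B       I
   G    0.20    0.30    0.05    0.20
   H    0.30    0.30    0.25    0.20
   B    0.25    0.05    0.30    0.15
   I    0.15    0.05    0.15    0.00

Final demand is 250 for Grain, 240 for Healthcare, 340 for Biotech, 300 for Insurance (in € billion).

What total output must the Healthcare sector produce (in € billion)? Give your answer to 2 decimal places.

x_H = 1411.94

I − A =
  [   0.80    -0.30    -0.05    -0.20]
  [  -0.30     0.70    -0.25    -0.20]
  [  -0.25    -0.05     0.70    -0.15]
  [  -0.15    -0.05    -0.15     1.00]
Compute the cofactors C_ij = (−1)^(i+j)·(3×3 minor ij) of I−A; the adjugate is their transpose:
adj(I−A) = Cᵀ =
  [ 0.451375   0.214625   0.142000   0.154500]
  [ 0.299875   0.499875   0.242000   0.196250]
  [ 0.207000   0.128750   0.429000   0.131500]
  [ 0.113750   0.076500   0.097750   0.290750]
det(I−A) = Σ_j (I−A)_1j·C_1j = (0.80)(0.451375) + (-0.30)(0.299875) + (-0.05)(0.207000) + (-0.20)(0.113750) = 0.2380375
(I − A)⁻¹ = adj(I−A) / det(I−A) ≈
  [   1.8962     0.9016     0.5965     0.6491]
  [   1.2598     2.1000     1.0166     0.8244]
  [   0.8696     0.5409     1.8022     0.5524]
  [   0.4779     0.3214     0.4106     1.2214]
x = (I − A)⁻¹ d = adj(I−A)·d / det(I−A), with det(I−A) = 0.2380375:
  x_G = (0.451375·250 + 0.214625·240 + 0.142000·340 + 0.154500·300) / 0.2380375 = 258.98375 / 0.2380375 ≈ 1088.00
  x_H = (0.299875·250 + 0.499875·240 + 0.242000·340 + 0.196250·300) / 0.2380375 = 336.09375 / 0.2380375 ≈ 1411.94
  x_B = (0.207000·250 + 0.128750·240 + 0.429000·340 + 0.131500·300) / 0.2380375 = 267.96 / 0.2380375 ≈ 1125.70
  x_I = (0.113750·250 + 0.076500·240 + 0.097750·340 + 0.290750·300) / 0.2380375 = 167.2575 / 0.2380375 ≈ 702.65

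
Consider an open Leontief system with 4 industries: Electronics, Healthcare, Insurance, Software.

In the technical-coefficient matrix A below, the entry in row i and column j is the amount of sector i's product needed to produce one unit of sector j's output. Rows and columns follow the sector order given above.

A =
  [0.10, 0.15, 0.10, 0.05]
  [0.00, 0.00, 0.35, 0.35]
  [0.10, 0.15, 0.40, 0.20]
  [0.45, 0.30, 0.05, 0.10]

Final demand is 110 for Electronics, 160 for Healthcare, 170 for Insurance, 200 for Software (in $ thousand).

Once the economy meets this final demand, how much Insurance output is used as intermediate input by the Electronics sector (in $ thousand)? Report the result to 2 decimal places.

I − A =
  [   0.90    -0.15    -0.10    -0.05]
  [   0.00     1.00    -0.35    -0.35]
  [  -0.10    -0.15     0.60    -0.20]
  [  -0.45    -0.30    -0.05     0.90]
Compute the cofactors C_ij = (−1)^(i+j)·(3×3 minor ij) of I−A; the adjugate is their transpose:
adj(I−A) = Cᵀ =
  [ 0.396125   0.108375   0.137125   0.094625]
  [ 0.159250   0.445250   0.307125   0.250250]
  [ 0.193125   0.200625   0.669375   0.237500]
  [ 0.261875   0.213750   0.208125   0.477500]
det(I−A) = Σ_j (I−A)_1j·C_1j = (0.90)(0.396125) + (-0.15)(0.159250) + (-0.10)(0.193125) + (-0.05)(0.261875) = 0.30021875
(I − A)⁻¹ = adj(I−A) / det(I−A) ≈
  [   1.3195     0.3610     0.4568     0.3152]
  [   0.5304     1.4831     1.0230     0.8336]
  [   0.6433     0.6683     2.2296     0.7911]
  [   0.8723     0.7120     0.6932     1.5905]
First solve x = (I − A)⁻¹ d = adj(I−A)·d / det(I−A); in particular x_E = (0.396125·110 + 0.108375·160 + 0.137125·170 + 0.094625·200) / 0.30021875 = 103.15 / 0.30021875 ≈ 343.5828.
Intermediate flow from I to E: z_IE = a_IE · x_E = 0.10 × 103.15 / 0.30021875 = 10.315 / 0.30021875 ≈ 34.36.

z_IE = 34.36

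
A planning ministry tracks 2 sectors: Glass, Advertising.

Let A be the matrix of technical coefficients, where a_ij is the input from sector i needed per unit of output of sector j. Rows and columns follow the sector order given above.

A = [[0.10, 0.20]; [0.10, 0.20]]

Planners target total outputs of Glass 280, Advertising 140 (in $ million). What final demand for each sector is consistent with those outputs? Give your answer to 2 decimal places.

d_G = 224.00, d_A = 84.00

I − A =
  [   0.90    -0.20]
  [  -0.10     0.80]
d = (I − A) x:
  d_G = (+0.90)·280 + (-0.20)·140 = 224.00
  d_A = (-0.10)·280 + (+0.80)·140 = 84.00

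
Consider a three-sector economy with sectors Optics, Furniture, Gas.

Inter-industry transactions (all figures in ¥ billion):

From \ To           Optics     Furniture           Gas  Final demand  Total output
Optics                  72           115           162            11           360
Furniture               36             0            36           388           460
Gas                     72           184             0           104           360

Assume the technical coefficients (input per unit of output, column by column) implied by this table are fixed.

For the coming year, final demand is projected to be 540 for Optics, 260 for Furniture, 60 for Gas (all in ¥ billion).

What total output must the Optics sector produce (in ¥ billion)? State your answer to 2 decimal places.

Technical coefficients a_ij = z_ij / X_j:
  a_11 = 72/360 = 0.20, a_21 = 36/360 = 0.10, a_31 = 72/360 = 0.20
  a_12 = 115/460 = 0.25, a_22 = 0/460 = 0.00, a_32 = 184/460 = 0.40
  a_13 = 162/360 = 0.45, a_23 = 36/360 = 0.10, a_33 = 0/360 = 0.00
I − A =
  [   0.80    -0.25    -0.45]
  [  -0.10     1.00    -0.10]
  [  -0.20    -0.40     1.00]
Cofactors of I−A, C_ij = (−1)^(i+j)·(minor ij) (rows/columns in the sector order above):
  C_11 = (1.00)(1.00) − (-0.10)(-0.40) = 0.9600
  C_12 = −[(-0.10)(1.00) − (-0.10)(-0.20)] = 0.1200
  C_13 = (-0.10)(-0.40) − (1.00)(-0.20) = 0.2400
  C_21 = −[(-0.25)(1.00) − (-0.45)(-0.40)] = 0.4300
  C_22 = (0.80)(1.00) − (-0.45)(-0.20) = 0.7100
  C_23 = −[(0.80)(-0.40) − (-0.25)(-0.20)] = 0.3700
  C_31 = (-0.25)(-0.10) − (-0.45)(1.00) = 0.4750
  C_32 = −[(0.80)(-0.10) − (-0.45)(-0.10)] = 0.1250
  C_33 = (0.80)(1.00) − (-0.25)(-0.10) = 0.7750
det(I−A) = Σ_j (I−A)_1j·C_1j = (0.80)(0.9600) + (-0.25)(0.1200) + (-0.45)(0.2400) = 0.6300
adj(I−A) = Cᵀ =
  [ 0.9600   0.4300   0.4750]
  [ 0.1200   0.7100   0.1250]
  [ 0.2400   0.3700   0.7750]
(I − A)⁻¹ = adj(I−A) / det(I−A) ≈
  [   1.5238     0.6825     0.7540]
  [   0.1905     1.1270     0.1984]
  [   0.3810     0.5873     1.2302]
x = (I − A)⁻¹ d = adj(I−A)·d / det(I−A), with det(I−A) = 0.6300:
  x_1 = (0.9600·540 + 0.4300·260 + 0.4750·60) / 0.6300 = 658.70 / 0.6300 ≈ 1045.56
  x_2 = (0.1200·540 + 0.7100·260 + 0.1250·60) / 0.6300 = 256.90 / 0.6300 ≈ 407.78
  x_3 = (0.2400·540 + 0.3700·260 + 0.7750·60) / 0.6300 = 272.30 / 0.6300 ≈ 432.22

x_1 = 1045.56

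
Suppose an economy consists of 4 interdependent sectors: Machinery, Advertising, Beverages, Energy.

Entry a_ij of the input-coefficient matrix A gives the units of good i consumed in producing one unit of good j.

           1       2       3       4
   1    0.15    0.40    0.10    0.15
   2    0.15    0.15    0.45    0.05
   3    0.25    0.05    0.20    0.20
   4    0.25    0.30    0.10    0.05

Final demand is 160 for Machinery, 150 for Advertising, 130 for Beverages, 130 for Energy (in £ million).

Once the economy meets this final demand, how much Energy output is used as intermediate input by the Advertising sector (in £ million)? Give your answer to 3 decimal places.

z_42 = 181.205

I − A =
  [   0.85    -0.40    -0.10    -0.15]
  [  -0.15     0.85    -0.45    -0.05]
  [  -0.25    -0.05     0.80    -0.20]
  [  -0.25    -0.30    -0.10     0.95]
Compute the cofactors C_ij = (−1)^(i+j)·(3×3 minor ij) of I−A; the adjugate is their transpose:
adj(I−A) = Cᵀ =
  [ 0.568375   0.343500   0.285250   0.167875]
  [ 0.251625   0.566500   0.368500   0.147125]
  [ 0.257375   0.215750   0.573000   0.172625]
  [ 0.256125   0.292000   0.251750   0.443875]
det(I−A) = Σ_j (I−A)_1j·C_1j = (0.85)(0.568375) + (-0.40)(0.251625) + (-0.10)(0.257375) + (-0.15)(0.256125) = 0.3183125
(I − A)⁻¹ = adj(I−A) / det(I−A) ≈
  [   1.7856     1.0791     0.8961     0.5274]
  [   0.7905     1.7797     1.1577     0.4622]
  [   0.8086     0.6778     1.8001     0.5423]
  [   0.8046     0.9173     0.7909     1.3945]
First solve x = (I − A)⁻¹ d = adj(I−A)·d / det(I−A); in particular x_2 = (0.251625·160 + 0.566500·150 + 0.368500·130 + 0.147125·130) / 0.3183125 = 192.26625 / 0.3183125 ≈ 604.01728.
Intermediate flow from 4 to 2: z_42 = a_42 · x_2 = 0.30 × 192.26625 / 0.3183125 = 57.679875 / 0.3183125 ≈ 181.205.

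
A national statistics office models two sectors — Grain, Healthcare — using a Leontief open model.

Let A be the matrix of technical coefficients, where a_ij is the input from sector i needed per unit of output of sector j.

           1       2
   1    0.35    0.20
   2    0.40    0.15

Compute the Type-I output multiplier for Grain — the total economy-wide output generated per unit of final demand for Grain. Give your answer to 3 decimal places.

m_1 = 2.646

I − A =
  [   0.65    -0.20]
  [  -0.40     0.85]
det(I−A) = (0.65)(0.85) − (-0.20)(-0.40) = 0.4725
adj(I−A) = [[0.85, 0.20], [0.40, 0.65]]
(I − A)⁻¹ = adj(I−A) / det(I−A) ≈
  [   1.7989     0.4233]
  [   0.8466     1.3757]
The output multiplier for sector j is the column-j sum of the Leontief inverse (I − A)⁻¹ = adj(I−A) / det(I−A).
Column 1 of adj(I−A): (0.85, 0.40); det(I−A) = 0.4725.
m_1 = (0.85 + 0.40) / 0.4725 = 1.25 / 0.4725 ≈ 2.646.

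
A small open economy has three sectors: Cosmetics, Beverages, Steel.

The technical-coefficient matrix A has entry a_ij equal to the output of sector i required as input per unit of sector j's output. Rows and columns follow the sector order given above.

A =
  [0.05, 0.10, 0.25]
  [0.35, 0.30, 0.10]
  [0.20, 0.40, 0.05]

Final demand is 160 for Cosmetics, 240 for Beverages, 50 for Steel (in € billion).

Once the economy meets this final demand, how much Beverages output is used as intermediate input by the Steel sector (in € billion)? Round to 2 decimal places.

I − A =
  [   0.95    -0.10    -0.25]
  [  -0.35     0.70    -0.10]
  [  -0.20    -0.40     0.95]
Cofactors of I−A, C_ij = (−1)^(i+j)·(minor ij) (rows/columns in the sector order above):
  C_11 = (0.70)(0.95) − (-0.10)(-0.40) = 0.6250
  C_12 = −[(-0.35)(0.95) − (-0.10)(-0.20)] = 0.3525
  C_13 = (-0.35)(-0.40) − (0.70)(-0.20) = 0.2800
  C_21 = −[(-0.10)(0.95) − (-0.25)(-0.40)] = 0.1950
  C_22 = (0.95)(0.95) − (-0.25)(-0.20) = 0.8525
  C_23 = −[(0.95)(-0.40) − (-0.10)(-0.20)] = 0.4000
  C_31 = (-0.10)(-0.10) − (-0.25)(0.70) = 0.1850
  C_32 = −[(0.95)(-0.10) − (-0.25)(-0.35)] = 0.1825
  C_33 = (0.95)(0.70) − (-0.10)(-0.35) = 0.6300
det(I−A) = Σ_j (I−A)_1j·C_1j = (0.95)(0.6250) + (-0.10)(0.3525) + (-0.25)(0.2800) = 0.4885
adj(I−A) = Cᵀ =
  [ 0.6250   0.1950   0.1850]
  [ 0.3525   0.8525   0.1825]
  [ 0.2800   0.4000   0.6300]
(I − A)⁻¹ = adj(I−A) / det(I−A) ≈
  [   1.2794     0.3992     0.3787]
  [   0.7216     1.7451     0.3736]
  [   0.5732     0.8188     1.2897]
First solve x = (I − A)⁻¹ d = adj(I−A)·d / det(I−A); in particular x_S = (0.2800·160 + 0.4000·240 + 0.6300·50) / 0.4885 = 172.30 / 0.4885 ≈ 352.7124.
Intermediate flow from B to S: z_BS = a_BS · x_S = 0.10 × 172.30 / 0.4885 = 17.23 / 0.4885 ≈ 35.27.

z_BS = 35.27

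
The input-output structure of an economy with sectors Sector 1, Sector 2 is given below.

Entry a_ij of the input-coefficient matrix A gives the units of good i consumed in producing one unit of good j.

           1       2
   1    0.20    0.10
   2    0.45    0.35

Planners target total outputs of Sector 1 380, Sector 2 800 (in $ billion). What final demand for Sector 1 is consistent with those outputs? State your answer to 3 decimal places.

d_1 = 224.000

I − A =
  [   0.80    -0.10]
  [  -0.45     0.65]
d = (I − A) x:
  d_1 = (+0.80)·380 + (-0.10)·800 = 224.000
  d_2 = (-0.45)·380 + (+0.65)·800 = 349.000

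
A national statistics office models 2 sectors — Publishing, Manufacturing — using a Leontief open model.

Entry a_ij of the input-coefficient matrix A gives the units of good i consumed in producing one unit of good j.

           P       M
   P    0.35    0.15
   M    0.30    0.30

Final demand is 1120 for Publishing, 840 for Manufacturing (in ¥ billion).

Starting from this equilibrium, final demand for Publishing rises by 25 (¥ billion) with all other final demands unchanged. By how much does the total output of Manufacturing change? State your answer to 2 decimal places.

I − A =
  [   0.65    -0.15]
  [  -0.30     0.70]
det(I−A) = (0.65)(0.70) − (-0.15)(-0.30) = 0.4100
adj(I−A) = [[0.70, 0.15], [0.30, 0.65]]
(I − A)⁻¹ = adj(I−A) / det(I−A) ≈
  [   1.7073     0.3659]
  [   0.7317     1.5854]
Δx = (I − A)⁻¹ Δd with Δd having +25 in the Publishing component and 0 elsewhere.
So Δx_M = L_MP · (+25), where L_MP = adj(I−A)_MP / det(I−A) = 0.30 / 0.4100.
Δx_M = 0.30 × (+25) / 0.4100 = 7.50 / 0.4100 ≈ 18.29.

Δx_M = 18.29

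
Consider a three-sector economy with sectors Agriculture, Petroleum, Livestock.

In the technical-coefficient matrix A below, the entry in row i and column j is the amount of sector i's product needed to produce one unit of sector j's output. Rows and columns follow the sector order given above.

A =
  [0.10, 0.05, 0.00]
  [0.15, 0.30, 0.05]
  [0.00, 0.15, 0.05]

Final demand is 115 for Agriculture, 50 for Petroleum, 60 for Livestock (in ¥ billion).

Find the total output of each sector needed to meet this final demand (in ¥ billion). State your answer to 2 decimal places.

I − A =
  [   0.90    -0.05     0.00]
  [  -0.15     0.70    -0.05]
  [   0.00    -0.15     0.95]
Cofactors of I−A, C_ij = (−1)^(i+j)·(minor ij) (rows/columns in the sector order above):
  C_11 = (0.70)(0.95) − (-0.05)(-0.15) = 0.6575
  C_12 = −[(-0.15)(0.95) − (-0.05)(0.00)] = 0.1425
  C_13 = (-0.15)(-0.15) − (0.70)(0.00) = 0.0225
  C_21 = −[(-0.05)(0.95) − (0.00)(-0.15)] = 0.0475
  C_22 = (0.90)(0.95) − (0.00)(0.00) = 0.8550
  C_23 = −[(0.90)(-0.15) − (-0.05)(0.00)] = 0.1350
  C_31 = (-0.05)(-0.05) − (0.00)(0.70) = 0.0025
  C_32 = −[(0.90)(-0.05) − (0.00)(-0.15)] = 0.0450
  C_33 = (0.90)(0.70) − (-0.05)(-0.15) = 0.6225
det(I−A) = Σ_j (I−A)_1j·C_1j = (0.90)(0.6575) + (-0.05)(0.1425) + (0.00)(0.0225) = 0.584625
adj(I−A) = Cᵀ =
  [ 0.6575   0.0475   0.0025]
  [ 0.1425   0.8550   0.0450]
  [ 0.0225   0.1350   0.6225]
(I − A)⁻¹ = adj(I−A) / det(I−A) ≈
  [   1.1247     0.0812     0.0043]
  [   0.2437     1.4625     0.0770]
  [   0.0385     0.2309     1.0648]
x = (I − A)⁻¹ d = adj(I−A)·d / det(I−A), with det(I−A) = 0.584625:
  x_A = (0.6575·115 + 0.0475·50 + 0.0025·60) / 0.584625 = 78.1375 / 0.584625 ≈ 133.65
  x_P = (0.1425·115 + 0.8550·50 + 0.0450·60) / 0.584625 = 61.8375 / 0.584625 ≈ 105.77
  x_L = (0.0225·115 + 0.1350·50 + 0.6225·60) / 0.584625 = 46.6875 / 0.584625 ≈ 79.86

x_A = 133.65, x_P = 105.77, x_L = 79.86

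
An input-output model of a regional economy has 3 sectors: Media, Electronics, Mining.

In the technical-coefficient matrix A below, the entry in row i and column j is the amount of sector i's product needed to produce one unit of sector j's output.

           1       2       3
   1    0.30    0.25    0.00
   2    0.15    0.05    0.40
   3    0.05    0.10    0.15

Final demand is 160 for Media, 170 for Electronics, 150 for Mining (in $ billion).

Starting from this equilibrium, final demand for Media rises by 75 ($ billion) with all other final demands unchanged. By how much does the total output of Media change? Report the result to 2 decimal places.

I − A =
  [   0.70    -0.25     0.00]
  [  -0.15     0.95    -0.40]
  [  -0.05    -0.10     0.85]
Cofactors of I−A, C_ij = (−1)^(i+j)·(minor ij) (rows/columns in the sector order above):
  C_11 = (0.95)(0.85) − (-0.40)(-0.10) = 0.7675
  C_12 = −[(-0.15)(0.85) − (-0.40)(-0.05)] = 0.1475
  C_13 = (-0.15)(-0.10) − (0.95)(-0.05) = 0.0625
  C_21 = −[(-0.25)(0.85) − (0.00)(-0.10)] = 0.2125
  C_22 = (0.70)(0.85) − (0.00)(-0.05) = 0.5950
  C_23 = −[(0.70)(-0.10) − (-0.25)(-0.05)] = 0.0825
  C_31 = (-0.25)(-0.40) − (0.00)(0.95) = 0.1000
  C_32 = −[(0.70)(-0.40) − (0.00)(-0.15)] = 0.2800
  C_33 = (0.70)(0.95) − (-0.25)(-0.15) = 0.6275
det(I−A) = Σ_j (I−A)_1j·C_1j = (0.70)(0.7675) + (-0.25)(0.1475) + (0.00)(0.0625) = 0.500375
adj(I−A) = Cᵀ =
  [ 0.7675   0.2125   0.1000]
  [ 0.1475   0.5950   0.2800]
  [ 0.0625   0.0825   0.6275]
(I − A)⁻¹ = adj(I−A) / det(I−A) ≈
  [   1.5338     0.4247     0.1999]
  [   0.2948     1.1891     0.5596]
  [   0.1249     0.1649     1.2541]
Δx = (I − A)⁻¹ Δd with Δd having +75 in the Media component and 0 elsewhere.
So Δx_1 = L_11 · (+75), where L_11 = adj(I−A)_11 / det(I−A) = 0.7675 / 0.500375.
Δx_1 = 0.7675 × (+75) / 0.500375 = 57.5625 / 0.500375 ≈ 115.04.

Δx_1 = 115.04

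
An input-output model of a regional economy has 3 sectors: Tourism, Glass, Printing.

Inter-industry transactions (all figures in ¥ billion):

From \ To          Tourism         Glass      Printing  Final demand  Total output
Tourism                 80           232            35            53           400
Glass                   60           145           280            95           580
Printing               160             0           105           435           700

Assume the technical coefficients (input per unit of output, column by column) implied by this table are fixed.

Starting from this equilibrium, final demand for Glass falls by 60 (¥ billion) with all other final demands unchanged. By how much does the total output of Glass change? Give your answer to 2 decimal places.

Δx_2 = -104.21

Technical coefficients a_ij = z_ij / X_j:
  a_11 = 80/400 = 0.20, a_21 = 60/400 = 0.15, a_31 = 160/400 = 0.40
  a_12 = 232/580 = 0.40, a_22 = 145/580 = 0.25, a_32 = 0/580 = 0.00
  a_13 = 35/700 = 0.05, a_23 = 280/700 = 0.40, a_33 = 105/700 = 0.15
I − A =
  [   0.80    -0.40    -0.05]
  [  -0.15     0.75    -0.40]
  [  -0.40     0.00     0.85]
Cofactors of I−A, C_ij = (−1)^(i+j)·(minor ij) (rows/columns in the sector order above):
  C_11 = (0.75)(0.85) − (-0.40)(0.00) = 0.6375
  C_12 = −[(-0.15)(0.85) − (-0.40)(-0.40)] = 0.2875
  C_13 = (-0.15)(0.00) − (0.75)(-0.40) = 0.3000
  C_21 = −[(-0.40)(0.85) − (-0.05)(0.00)] = 0.3400
  C_22 = (0.80)(0.85) − (-0.05)(-0.40) = 0.6600
  C_23 = −[(0.80)(0.00) − (-0.40)(-0.40)] = 0.1600
  C_31 = (-0.40)(-0.40) − (-0.05)(0.75) = 0.1975
  C_32 = −[(0.80)(-0.40) − (-0.05)(-0.15)] = 0.3275
  C_33 = (0.80)(0.75) − (-0.40)(-0.15) = 0.5400
det(I−A) = Σ_j (I−A)_1j·C_1j = (0.80)(0.6375) + (-0.40)(0.2875) + (-0.05)(0.3000) = 0.3800
adj(I−A) = Cᵀ =
  [ 0.6375   0.3400   0.1975]
  [ 0.2875   0.6600   0.3275]
  [ 0.3000   0.1600   0.5400]
(I − A)⁻¹ = adj(I−A) / det(I−A) ≈
  [   1.6776     0.8947     0.5197]
  [   0.7566     1.7368     0.8618]
  [   0.7895     0.4211     1.4211]
Δx = (I − A)⁻¹ Δd with Δd having -60 in the Glass component and 0 elsewhere.
So Δx_2 = L_22 · (-60), where L_22 = adj(I−A)_22 / det(I−A) = 0.6600 / 0.3800.
Δx_2 = 0.6600 × (-60) / 0.3800 = -39.60 / 0.3800 ≈ -104.21.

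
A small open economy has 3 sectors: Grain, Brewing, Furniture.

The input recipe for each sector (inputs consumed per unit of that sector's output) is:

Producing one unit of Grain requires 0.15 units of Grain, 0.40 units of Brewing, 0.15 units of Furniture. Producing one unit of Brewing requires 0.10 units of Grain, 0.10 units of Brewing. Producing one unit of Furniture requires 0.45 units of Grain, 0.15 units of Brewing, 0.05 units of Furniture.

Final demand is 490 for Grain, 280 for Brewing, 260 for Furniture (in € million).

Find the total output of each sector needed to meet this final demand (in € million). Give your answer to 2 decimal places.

I − A =
  [   0.85    -0.10    -0.45]
  [  -0.40     0.90    -0.15]
  [  -0.15     0.00     0.95]
Cofactors of I−A, C_ij = (−1)^(i+j)·(minor ij) (rows/columns in the sector order above):
  C_11 = (0.90)(0.95) − (-0.15)(0.00) = 0.8550
  C_12 = −[(-0.40)(0.95) − (-0.15)(-0.15)] = 0.4025
  C_13 = (-0.40)(0.00) − (0.90)(-0.15) = 0.1350
  C_21 = −[(-0.10)(0.95) − (-0.45)(0.00)] = 0.0950
  C_22 = (0.85)(0.95) − (-0.45)(-0.15) = 0.7400
  C_23 = −[(0.85)(0.00) − (-0.10)(-0.15)] = 0.0150
  C_31 = (-0.10)(-0.15) − (-0.45)(0.90) = 0.4200
  C_32 = −[(0.85)(-0.15) − (-0.45)(-0.40)] = 0.3075
  C_33 = (0.85)(0.90) − (-0.10)(-0.40) = 0.7250
det(I−A) = Σ_j (I−A)_1j·C_1j = (0.85)(0.8550) + (-0.10)(0.4025) + (-0.45)(0.1350) = 0.62575
adj(I−A) = Cᵀ =
  [ 0.8550   0.0950   0.4200]
  [ 0.4025   0.7400   0.3075]
  [ 0.1350   0.0150   0.7250]
(I − A)⁻¹ = adj(I−A) / det(I−A) ≈
  [   1.3664     0.1518     0.6712]
  [   0.6432     1.1826     0.4914]
  [   0.2157     0.0240     1.1586]
x = (I − A)⁻¹ d = adj(I−A)·d / det(I−A), with det(I−A) = 0.62575:
  x_G = (0.8550·490 + 0.0950·280 + 0.4200·260) / 0.62575 = 554.75 / 0.62575 ≈ 886.54
  x_B = (0.4025·490 + 0.7400·280 + 0.3075·260) / 0.62575 = 484.375 / 0.62575 ≈ 774.07
  x_F = (0.1350·490 + 0.0150·280 + 0.7250·260) / 0.62575 = 258.85 / 0.62575 ≈ 413.66

x_G = 886.54, x_B = 774.07, x_F = 413.66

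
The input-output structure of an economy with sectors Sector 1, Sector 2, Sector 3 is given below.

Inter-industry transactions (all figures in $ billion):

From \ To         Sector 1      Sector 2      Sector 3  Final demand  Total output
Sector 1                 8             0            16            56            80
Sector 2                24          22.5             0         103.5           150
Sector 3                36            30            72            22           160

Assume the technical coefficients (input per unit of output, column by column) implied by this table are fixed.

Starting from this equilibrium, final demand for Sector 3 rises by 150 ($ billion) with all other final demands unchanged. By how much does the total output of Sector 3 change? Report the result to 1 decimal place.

Technical coefficients a_ij = z_ij / X_j:
  a_11 = 8/80 = 0.10, a_21 = 24/80 = 0.30, a_31 = 36/80 = 0.45
  a_12 = 0/150 = 0.00, a_22 = 22.5/150 = 0.15, a_32 = 30/150 = 0.20
  a_13 = 16/160 = 0.10, a_23 = 0/160 = 0.00, a_33 = 72/160 = 0.45
I − A =
  [   0.90     0.00    -0.10]
  [  -0.30     0.85     0.00]
  [  -0.45    -0.20     0.55]
Cofactors of I−A, C_ij = (−1)^(i+j)·(minor ij) (rows/columns in the sector order above):
  C_11 = (0.85)(0.55) − (0.00)(-0.20) = 0.4675
  C_12 = −[(-0.30)(0.55) − (0.00)(-0.45)] = 0.1650
  C_13 = (-0.30)(-0.20) − (0.85)(-0.45) = 0.4425
  C_21 = −[(0.00)(0.55) − (-0.10)(-0.20)] = 0.0200
  C_22 = (0.90)(0.55) − (-0.10)(-0.45) = 0.4500
  C_23 = −[(0.90)(-0.20) − (0.00)(-0.45)] = 0.1800
  C_31 = (0.00)(0.00) − (-0.10)(0.85) = 0.0850
  C_32 = −[(0.90)(0.00) − (-0.10)(-0.30)] = 0.0300
  C_33 = (0.90)(0.85) − (0.00)(-0.30) = 0.7650
det(I−A) = Σ_j (I−A)_1j·C_1j = (0.90)(0.4675) + (0.00)(0.1650) + (-0.10)(0.4425) = 0.3765
adj(I−A) = Cᵀ =
  [ 0.4675   0.0200   0.0850]
  [ 0.1650   0.4500   0.0300]
  [ 0.4425   0.1800   0.7650]
(I − A)⁻¹ = adj(I−A) / det(I−A) ≈
  [   1.2417     0.0531     0.2258]
  [   0.4382     1.1952     0.0797]
  [   1.1753     0.4781     2.0319]
Δx = (I − A)⁻¹ Δd with Δd having +150 in the Sector 3 component and 0 elsewhere.
So Δx_3 = L_33 · (+150), where L_33 = adj(I−A)_33 / det(I−A) = 0.7650 / 0.3765.
Δx_3 = 0.7650 × (+150) / 0.3765 = 114.75 / 0.3765 ≈ 304.8.

Δx_3 = 304.8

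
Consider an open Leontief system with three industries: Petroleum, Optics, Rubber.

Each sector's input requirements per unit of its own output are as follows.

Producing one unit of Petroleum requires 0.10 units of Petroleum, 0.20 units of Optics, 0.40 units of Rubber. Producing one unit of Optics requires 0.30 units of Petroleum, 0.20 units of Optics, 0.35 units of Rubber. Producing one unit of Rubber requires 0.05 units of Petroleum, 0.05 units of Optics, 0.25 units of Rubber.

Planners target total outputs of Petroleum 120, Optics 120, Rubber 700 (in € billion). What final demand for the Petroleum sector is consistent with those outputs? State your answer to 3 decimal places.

I − A =
  [   0.90    -0.30    -0.05]
  [  -0.20     0.80    -0.05]
  [  -0.40    -0.35     0.75]
d = (I − A) x:
  d_1 = (+0.90)·120 + (-0.30)·120 + (-0.05)·700 = 37.000
  d_2 = (-0.20)·120 + (+0.80)·120 + (-0.05)·700 = 37.000
  d_3 = (-0.40)·120 + (-0.35)·120 + (+0.75)·700 = 435.000

d_1 = 37.000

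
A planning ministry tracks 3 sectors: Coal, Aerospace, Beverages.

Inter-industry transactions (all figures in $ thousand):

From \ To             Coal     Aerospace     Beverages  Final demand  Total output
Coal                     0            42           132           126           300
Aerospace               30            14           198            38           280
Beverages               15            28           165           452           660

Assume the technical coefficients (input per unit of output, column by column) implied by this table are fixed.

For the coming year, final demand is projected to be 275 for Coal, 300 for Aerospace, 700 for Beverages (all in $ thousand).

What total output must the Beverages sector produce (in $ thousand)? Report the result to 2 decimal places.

x_3 = 1068.54

Technical coefficients a_ij = z_ij / X_j:
  a_11 = 0/300 = 0.00, a_21 = 30/300 = 0.10, a_31 = 15/300 = 0.05
  a_12 = 42/280 = 0.15, a_22 = 14/280 = 0.05, a_32 = 28/280 = 0.10
  a_13 = 132/660 = 0.20, a_23 = 198/660 = 0.30, a_33 = 165/660 = 0.25
I − A =
  [   1.00    -0.15    -0.20]
  [  -0.10     0.95    -0.30]
  [  -0.05    -0.10     0.75]
Cofactors of I−A, C_ij = (−1)^(i+j)·(minor ij) (rows/columns in the sector order above):
  C_11 = (0.95)(0.75) − (-0.30)(-0.10) = 0.6825
  C_12 = −[(-0.10)(0.75) − (-0.30)(-0.05)] = 0.0900
  C_13 = (-0.10)(-0.10) − (0.95)(-0.05) = 0.0575
  C_21 = −[(-0.15)(0.75) − (-0.20)(-0.10)] = 0.1325
  C_22 = (1.00)(0.75) − (-0.20)(-0.05) = 0.7400
  C_23 = −[(1.00)(-0.10) − (-0.15)(-0.05)] = 0.1075
  C_31 = (-0.15)(-0.30) − (-0.20)(0.95) = 0.2350
  C_32 = −[(1.00)(-0.30) − (-0.20)(-0.10)] = 0.3200
  C_33 = (1.00)(0.95) − (-0.15)(-0.10) = 0.9350
det(I−A) = Σ_j (I−A)_1j·C_1j = (1.00)(0.6825) + (-0.15)(0.0900) + (-0.20)(0.0575) = 0.6575
adj(I−A) = Cᵀ =
  [ 0.6825   0.1325   0.2350]
  [ 0.0900   0.7400   0.3200]
  [ 0.0575   0.1075   0.9350]
(I − A)⁻¹ = adj(I−A) / det(I−A) ≈
  [   1.0380     0.2015     0.3574]
  [   0.1369     1.1255     0.4867]
  [   0.0875     0.1635     1.4221]
x = (I − A)⁻¹ d = adj(I−A)·d / det(I−A), with det(I−A) = 0.6575:
  x_1 = (0.6825·275 + 0.1325·300 + 0.2350·700) / 0.6575 = 391.9375 / 0.6575 ≈ 596.10
  x_2 = (0.0900·275 + 0.7400·300 + 0.3200·700) / 0.6575 = 470.75 / 0.6575 ≈ 715.97
  x_3 = (0.0575·275 + 0.1075·300 + 0.9350·700) / 0.6575 = 702.5625 / 0.6575 ≈ 1068.54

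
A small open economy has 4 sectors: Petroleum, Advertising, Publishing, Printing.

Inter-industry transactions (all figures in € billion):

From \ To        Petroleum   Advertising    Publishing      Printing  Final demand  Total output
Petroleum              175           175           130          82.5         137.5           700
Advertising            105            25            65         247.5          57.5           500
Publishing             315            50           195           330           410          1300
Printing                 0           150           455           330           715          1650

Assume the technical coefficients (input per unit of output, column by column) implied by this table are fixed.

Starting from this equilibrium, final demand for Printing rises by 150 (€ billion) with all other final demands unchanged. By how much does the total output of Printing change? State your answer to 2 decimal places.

Technical coefficients a_ij = z_ij / X_j:
  a_11 = 175/700 = 0.25, a_21 = 105/700 = 0.15, a_31 = 315/700 = 0.45, a_41 = 0/700 = 0.00
  a_12 = 175/500 = 0.35, a_22 = 25/500 = 0.05, a_32 = 50/500 = 0.10, a_42 = 150/500 = 0.30
  a_13 = 130/1300 = 0.10, a_23 = 65/1300 = 0.05, a_33 = 195/1300 = 0.15, a_43 = 455/1300 = 0.35
  a_14 = 82.5/1650 = 0.05, a_24 = 247.5/1650 = 0.15, a_34 = 330/1650 = 0.20, a_44 = 330/1650 = 0.20
I − A =
  [   0.75    -0.35    -0.10    -0.05]
  [  -0.15     0.95    -0.05    -0.15]
  [  -0.45    -0.10     0.85    -0.20]
  [   0.00    -0.30    -0.35     0.80]
Compute the cofactors C_ij = (−1)^(i+j)·(3×3 minor ij) of I−A; the adjugate is their transpose:
adj(I−A) = Cᵀ =
  [ 0.529000   0.242000   0.121250   0.108750]
  [ 0.133125   0.413625   0.084000   0.106875]
  [ 0.342750   0.237750   0.492000   0.189000]
  [ 0.199875   0.259125   0.246750   0.505125]
det(I−A) = Σ_j (I−A)_1j·C_1j = (0.75)(0.529000) + (-0.35)(0.133125) + (-0.10)(0.342750) + (-0.05)(0.199875) = 0.3058875
(I − A)⁻¹ = adj(I−A) / det(I−A) ≈
  [   1.7294     0.7911     0.3964     0.3555]
  [   0.4352     1.3522     0.2746     0.3494]
  [   1.1205     0.7772     1.6084     0.6179]
  [   0.6534     0.8471     0.8067     1.6513]
Δx = (I − A)⁻¹ Δd with Δd having +150 in the Printing component and 0 elsewhere.
So Δx_4 = L_44 · (+150), where L_44 = adj(I−A)_44 / det(I−A) = 0.505125 / 0.3058875.
Δx_4 = 0.505125 × (+150) / 0.3058875 = 75.76875 / 0.3058875 ≈ 247.70.

Δx_4 = 247.70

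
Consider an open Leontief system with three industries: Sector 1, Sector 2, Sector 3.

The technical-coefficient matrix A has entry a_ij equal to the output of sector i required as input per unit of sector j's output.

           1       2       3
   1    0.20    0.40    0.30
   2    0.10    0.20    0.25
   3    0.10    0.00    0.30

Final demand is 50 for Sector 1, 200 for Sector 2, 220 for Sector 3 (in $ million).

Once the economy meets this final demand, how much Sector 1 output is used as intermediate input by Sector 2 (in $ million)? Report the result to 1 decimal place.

z_12 = 167.2

I − A =
  [   0.80    -0.40    -0.30]
  [  -0.10     0.80    -0.25]
  [  -0.10     0.00     0.70]
Cofactors of I−A, C_ij = (−1)^(i+j)·(minor ij) (rows/columns in the sector order above):
  C_11 = (0.80)(0.70) − (-0.25)(0.00) = 0.5600
  C_12 = −[(-0.10)(0.70) − (-0.25)(-0.10)] = 0.0950
  C_13 = (-0.10)(0.00) − (0.80)(-0.10) = 0.0800
  C_21 = −[(-0.40)(0.70) − (-0.30)(0.00)] = 0.2800
  C_22 = (0.80)(0.70) − (-0.30)(-0.10) = 0.5300
  C_23 = −[(0.80)(0.00) − (-0.40)(-0.10)] = 0.0400
  C_31 = (-0.40)(-0.25) − (-0.30)(0.80) = 0.3400
  C_32 = −[(0.80)(-0.25) − (-0.30)(-0.10)] = 0.2300
  C_33 = (0.80)(0.80) − (-0.40)(-0.10) = 0.6000
det(I−A) = Σ_j (I−A)_1j·C_1j = (0.80)(0.5600) + (-0.40)(0.0950) + (-0.30)(0.0800) = 0.3860
adj(I−A) = Cᵀ =
  [ 0.5600   0.2800   0.3400]
  [ 0.0950   0.5300   0.2300]
  [ 0.0800   0.0400   0.6000]
(I − A)⁻¹ = adj(I−A) / det(I−A) ≈
  [   1.4508     0.7254     0.8808]
  [   0.2461     1.3731     0.5959]
  [   0.2073     0.1036     1.5544]
First solve x = (I − A)⁻¹ d = adj(I−A)·d / det(I−A); in particular x_2 = (0.0950·50 + 0.5300·200 + 0.2300·220) / 0.3860 = 161.35 / 0.3860 ≈ 418.005.
Intermediate flow from 1 to 2: z_12 = a_12 · x_2 = 0.40 × 161.35 / 0.3860 = 64.54 / 0.3860 ≈ 167.2.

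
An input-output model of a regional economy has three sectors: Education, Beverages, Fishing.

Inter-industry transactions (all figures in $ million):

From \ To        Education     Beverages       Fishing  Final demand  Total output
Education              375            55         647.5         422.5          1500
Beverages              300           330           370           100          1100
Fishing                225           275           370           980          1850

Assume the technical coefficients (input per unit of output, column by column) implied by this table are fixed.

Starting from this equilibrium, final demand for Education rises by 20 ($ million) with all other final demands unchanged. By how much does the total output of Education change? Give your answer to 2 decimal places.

Technical coefficients a_ij = z_ij / X_j:
  a_11 = 375/1500 = 0.25, a_21 = 300/1500 = 0.20, a_31 = 225/1500 = 0.15
  a_12 = 55/1100 = 0.05, a_22 = 330/1100 = 0.30, a_32 = 275/1100 = 0.25
  a_13 = 647.5/1850 = 0.35, a_23 = 370/1850 = 0.20, a_33 = 370/1850 = 0.20
I − A =
  [   0.75    -0.05    -0.35]
  [  -0.20     0.70    -0.20]
  [  -0.15    -0.25     0.80]
Cofactors of I−A, C_ij = (−1)^(i+j)·(minor ij) (rows/columns in the sector order above):
  C_11 = (0.70)(0.80) − (-0.20)(-0.25) = 0.5100
  C_12 = −[(-0.20)(0.80) − (-0.20)(-0.15)] = 0.1900
  C_13 = (-0.20)(-0.25) − (0.70)(-0.15) = 0.1550
  C_21 = −[(-0.05)(0.80) − (-0.35)(-0.25)] = 0.1275
  C_22 = (0.75)(0.80) − (-0.35)(-0.15) = 0.5475
  C_23 = −[(0.75)(-0.25) − (-0.05)(-0.15)] = 0.1950
  C_31 = (-0.05)(-0.20) − (-0.35)(0.70) = 0.2550
  C_32 = −[(0.75)(-0.20) − (-0.35)(-0.20)] = 0.2200
  C_33 = (0.75)(0.70) − (-0.05)(-0.20) = 0.5150
det(I−A) = Σ_j (I−A)_1j·C_1j = (0.75)(0.5100) + (-0.05)(0.1900) + (-0.35)(0.1550) = 0.31875
adj(I−A) = Cᵀ =
  [ 0.5100   0.1275   0.2550]
  [ 0.1900   0.5475   0.2200]
  [ 0.1550   0.1950   0.5150]
(I − A)⁻¹ = adj(I−A) / det(I−A) ≈
  [   1.6000     0.4000     0.8000]
  [   0.5961     1.7176     0.6902]
  [   0.4863     0.6118     1.6157]
Δx = (I − A)⁻¹ Δd with Δd having +20 in the Education component and 0 elsewhere.
So Δx_1 = L_11 · (+20), where L_11 = adj(I−A)_11 / det(I−A) = 0.5100 / 0.31875.
Δx_1 = 0.5100 × (+20) / 0.31875 = 10.20 / 0.31875 = 32.00.

Δx_1 = 32.00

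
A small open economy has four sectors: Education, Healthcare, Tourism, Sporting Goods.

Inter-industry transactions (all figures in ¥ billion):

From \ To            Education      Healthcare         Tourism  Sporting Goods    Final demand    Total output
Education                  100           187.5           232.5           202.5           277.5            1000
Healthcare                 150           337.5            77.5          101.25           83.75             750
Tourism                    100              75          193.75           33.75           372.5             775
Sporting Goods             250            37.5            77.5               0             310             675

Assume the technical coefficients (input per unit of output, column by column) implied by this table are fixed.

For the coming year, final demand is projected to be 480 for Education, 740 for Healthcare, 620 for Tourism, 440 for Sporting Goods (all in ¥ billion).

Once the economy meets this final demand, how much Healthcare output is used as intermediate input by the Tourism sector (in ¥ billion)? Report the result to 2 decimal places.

z_23 = 154.50

Technical coefficients a_ij = z_ij / X_j:
  a_11 = 100/1000 = 0.10, a_21 = 150/1000 = 0.15, a_31 = 100/1000 = 0.10, a_41 = 250/1000 = 0.25
  a_12 = 187.5/750 = 0.25, a_22 = 337.5/750 = 0.45, a_32 = 75/750 = 0.10, a_42 = 37.5/750 = 0.05
  a_13 = 232.5/775 = 0.30, a_23 = 77.5/775 = 0.10, a_33 = 193.75/775 = 0.25, a_43 = 77.5/775 = 0.10
  a_14 = 202.5/675 = 0.30, a_24 = 101.25/675 = 0.15, a_34 = 33.75/675 = 0.05, a_44 = 0/675 = 0.00
I − A =
  [   0.90    -0.25    -0.30    -0.30]
  [  -0.15     0.55    -0.10    -0.15]
  [  -0.10    -0.10     0.75    -0.05]
  [  -0.25    -0.05    -0.10     1.00]
Compute the cofactors C_ij = (−1)^(i+j)·(3×3 minor ij) of I−A; the adjugate is their transpose:
adj(I−A) = Cᵀ =
  [ 0.392375   0.231250   0.209500   0.162875]
  [ 0.152625   0.577500   0.156750   0.140250]
  [ 0.080250   0.114375   0.397875   0.061125]
  [ 0.113750   0.098125   0.100000   0.310625]
det(I−A) = Σ_j (I−A)_1j·C_1j = (0.90)(0.392375) + (-0.25)(0.152625) + (-0.30)(0.080250) + (-0.30)(0.113750) = 0.25678125
(I − A)⁻¹ = adj(I−A) / det(I−A) ≈
  [   1.5281     0.9006     0.8159     0.6343]
  [   0.5944     2.2490     0.6104     0.5462]
  [   0.3125     0.4454     1.5495     0.2380]
  [   0.4430     0.3821     0.3894     1.2097]
First solve x = (I − A)⁻¹ d = adj(I−A)·d / det(I−A); in particular x_3 = (0.080250·480 + 0.114375·740 + 0.397875·620 + 0.061125·440) / 0.25678125 = 396.735 / 0.25678125 ≈ 1545.0310.
Intermediate flow from 2 to 3: z_23 = a_23 · x_3 = 0.10 × 396.735 / 0.25678125 = 39.6735 / 0.25678125 ≈ 154.50.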